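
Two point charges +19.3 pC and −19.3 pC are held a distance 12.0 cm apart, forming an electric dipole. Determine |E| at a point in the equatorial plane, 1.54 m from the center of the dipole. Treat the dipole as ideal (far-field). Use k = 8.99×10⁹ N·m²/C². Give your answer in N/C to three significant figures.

E ≈ 0.00570 N/C

Dipole moment p = qd = (1.93×10⁻¹¹ C)(0.120 m) = 2.316×10⁻¹² C·m.
On the perpendicular bisector E = kp/r³ (half the axial value at the same distance).
E = (8.99×10⁹)(2.316×10⁻¹²) / (1.54)³ = 0.005701 N/C.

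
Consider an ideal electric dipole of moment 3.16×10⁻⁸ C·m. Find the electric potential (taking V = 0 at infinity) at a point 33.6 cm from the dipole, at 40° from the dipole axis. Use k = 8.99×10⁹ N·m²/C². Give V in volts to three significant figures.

V ≈ 1930 V

The dipole potential is V = kp cosθ / r².
V = (8.99×10⁹)(3.16×10⁻⁸)·cos40° / (0.336)² = 1928 V.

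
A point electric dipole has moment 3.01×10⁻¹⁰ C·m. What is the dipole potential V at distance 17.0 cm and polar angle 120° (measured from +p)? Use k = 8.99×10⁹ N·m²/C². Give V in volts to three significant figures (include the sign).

V ≈ -46.8 V

The dipole potential is V = kp cosθ / r².
V = (8.99×10⁹)(3.01×10⁻¹⁰)·cos120° / (0.170)² = -46.82 V.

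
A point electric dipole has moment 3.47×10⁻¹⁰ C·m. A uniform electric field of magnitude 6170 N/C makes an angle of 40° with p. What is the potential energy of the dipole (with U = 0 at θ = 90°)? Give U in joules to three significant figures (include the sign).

U ≈ -1.64×10⁻⁶ J

U = −p·E = −pE cosθ.
U = −(3.47×10⁻¹⁰)(6170)·cos40° = -1.640×10⁻⁶ J.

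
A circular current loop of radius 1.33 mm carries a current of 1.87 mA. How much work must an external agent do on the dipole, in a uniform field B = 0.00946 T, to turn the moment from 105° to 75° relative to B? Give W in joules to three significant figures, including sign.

W ≈ -5.09×10⁻¹¹ J

Magnetic moment m = IA = Iπa² = (0.00187)·π·(0.00133)² = 1.039×10⁻⁸ A·m².
W_ext = ΔU = −mB cosθ₂ + mB cosθ₁ = mB(cosθ₁ − cosθ₂).
W = (1.039×10⁻⁸)(0.00946)·(cos105° − cos75°) = (9.829×10⁻¹¹)·(-0.5176) = -5.088×10⁻¹¹ J.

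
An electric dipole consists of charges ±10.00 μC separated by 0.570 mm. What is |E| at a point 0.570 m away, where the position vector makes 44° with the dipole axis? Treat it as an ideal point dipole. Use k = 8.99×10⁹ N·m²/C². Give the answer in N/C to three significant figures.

E ≈ 442 N/C

Dipole moment p = qd = (1.00×10⁻⁵ C)(5.70×10⁻⁴ m) = 5.70×10⁻⁹ C·m.
At angle θ the dipole field magnitude is E = (kp/r³)·√(1 + 3cos²θ).
kp/r³ = (8.99×10⁹)(5.70×10⁻⁹) / (0.570)³ = 276.7 N/C.
√(1 + 3cos²44°) = √(1 + 3·0.5174) = √2.5523 ≈ 1.5976.
E ≈ 276.7 × 1.598 = 442.1 N/C.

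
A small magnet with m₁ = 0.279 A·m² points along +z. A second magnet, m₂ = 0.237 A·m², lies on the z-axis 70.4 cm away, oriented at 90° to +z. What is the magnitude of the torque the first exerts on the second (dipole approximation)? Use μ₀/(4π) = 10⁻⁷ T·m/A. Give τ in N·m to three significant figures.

τ ≈ 3.79×10⁻⁸ N·m

Dipole B is on the axis of dipole A, so B₁ there is axial: B₁ = (μ₀/4π)·2m₁/r³ along +z.
B₁ = 2(10⁻⁷)(0.279)/(0.704)³ = 1.599×10⁻⁷ T.
τ = m₂ B₁ sinθ.
τ = (0.237)(1.599×10⁻⁷)·sin90° = 3.790×10⁻⁸ N·m.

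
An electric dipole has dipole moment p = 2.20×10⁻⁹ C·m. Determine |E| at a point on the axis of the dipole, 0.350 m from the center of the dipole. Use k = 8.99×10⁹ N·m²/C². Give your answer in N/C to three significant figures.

On the dipole axis E = 2kp/r³.
E = 2·(8.99×10⁹)(2.20×10⁻⁹) / (0.350)³ = 922.6 N/C.

E ≈ 923 N/C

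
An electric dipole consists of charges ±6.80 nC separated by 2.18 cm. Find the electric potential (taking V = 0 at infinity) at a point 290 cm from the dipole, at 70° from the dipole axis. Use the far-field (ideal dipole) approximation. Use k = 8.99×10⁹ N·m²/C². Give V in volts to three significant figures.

V ≈ 0.0542 V

Dipole moment p = qd = (6.80×10⁻⁹ C)(0.0218 m) = 1.482×10⁻¹⁰ C·m.
The dipole potential is V = kp cosθ / r².
V = (8.99×10⁹)(1.482×10⁻¹⁰)·cos70° / (2.90)² = 0.05418 V.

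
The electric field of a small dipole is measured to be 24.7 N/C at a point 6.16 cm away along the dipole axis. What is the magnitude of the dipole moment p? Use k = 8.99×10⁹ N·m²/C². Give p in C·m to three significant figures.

p ≈ 3.21×10⁻¹³ C·m

On axis E = 2kp/r³, so p = Er³/(2k).
p = (24.7)·(0.0616)³ / (2·8.99×10⁹) = 3.211×10⁻¹³ C·m.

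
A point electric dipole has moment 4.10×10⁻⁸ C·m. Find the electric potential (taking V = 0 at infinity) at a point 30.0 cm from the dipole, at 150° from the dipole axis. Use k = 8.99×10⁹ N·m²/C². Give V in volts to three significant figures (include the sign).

V ≈ -3550 V

The dipole potential is V = kp cosθ / r².
V = (8.99×10⁹)(4.10×10⁻⁸)·cos150° / (0.300)² = -3547 V.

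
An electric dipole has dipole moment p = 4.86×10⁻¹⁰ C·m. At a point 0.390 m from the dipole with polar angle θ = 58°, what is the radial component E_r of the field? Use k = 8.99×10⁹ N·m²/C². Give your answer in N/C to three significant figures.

E_r ≈ 78.1 N/C

For a dipole, E_r = (2kp cosθ)/r³.
kp/r³ = (8.99×10⁹)(4.86×10⁻¹⁰)/(0.390)³ = 73.65 N/C.
E_r = 2·73.65·cos58° = 78.06 N/C.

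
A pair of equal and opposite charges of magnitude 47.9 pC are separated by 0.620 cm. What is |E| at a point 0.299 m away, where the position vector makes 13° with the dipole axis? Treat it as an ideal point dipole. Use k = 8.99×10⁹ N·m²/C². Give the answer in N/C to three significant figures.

Dipole moment p = qd = (4.79×10⁻¹¹ C)(0.00620 m) = 2.97×10⁻¹³ C·m.
At angle θ the dipole field magnitude is E = (kp/r³)·√(1 + 3cos²θ).
kp/r³ = (8.99×10⁹)(2.97×10⁻¹³) / (0.299)³ = 0.09989 N/C.
√(1 + 3cos²13°) = √(1 + 3·0.9494) = √3.8482 ≈ 1.9617.
E ≈ 0.09989 × 1.962 = 0.1959 N/C.

E ≈ 0.196 N/C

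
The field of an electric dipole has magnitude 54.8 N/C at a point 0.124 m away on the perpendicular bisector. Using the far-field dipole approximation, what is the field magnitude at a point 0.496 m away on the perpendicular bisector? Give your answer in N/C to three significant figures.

Dipole fields scale as 1/r³ in the far field; the geometry is the same at both points.
E₂ = E₁ · (r₁/r₂)³ = 54.8 · (0.124/0.496)³.
(r₁/r₂)³ = (0.25)³ = 0.01562.
E₂ ≈ 0.8562 N/C.

E ≈ 0.856 N/C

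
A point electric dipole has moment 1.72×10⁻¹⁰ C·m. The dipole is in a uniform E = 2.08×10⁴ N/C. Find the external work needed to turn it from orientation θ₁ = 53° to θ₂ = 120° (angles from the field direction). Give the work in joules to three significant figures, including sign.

W_ext = ΔU = U(θ₂) − U(θ₁) = −pE cosθ₂ − (−pE cosθ₁) = pE(cosθ₁ − cosθ₂).
W = (1.72×10⁻¹⁰)(2.08×10⁴)·(cos53° − cos120°) = (3.578×10⁻⁶)·(+1.1018) = 3.942×10⁻⁶ J.

W ≈ 3.94×10⁻⁶ J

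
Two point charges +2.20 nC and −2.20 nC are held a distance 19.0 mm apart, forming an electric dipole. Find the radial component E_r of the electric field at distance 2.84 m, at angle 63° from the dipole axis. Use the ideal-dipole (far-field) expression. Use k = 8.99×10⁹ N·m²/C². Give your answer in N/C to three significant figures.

E_r ≈ 0.0149 N/C

Dipole moment p = qd = (2.20×10⁻⁹ C)(0.0190 m) = 4.18×10⁻¹¹ C·m.
For a dipole, E_r = (2kp cosθ)/r³.
kp/r³ = (8.99×10⁹)(4.18×10⁻¹¹)/(2.84)³ = 0.01641 N/C.
E_r = 2·0.01641·cos63° = 0.01490 N/C.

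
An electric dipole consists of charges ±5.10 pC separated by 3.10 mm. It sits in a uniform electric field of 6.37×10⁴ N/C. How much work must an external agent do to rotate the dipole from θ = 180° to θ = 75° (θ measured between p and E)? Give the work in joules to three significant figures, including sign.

W ≈ -1.27×10⁻⁹ J

Dipole moment p = qd = (5.10×10⁻¹² C)(0.00310 m) = 1.581×10⁻¹⁴ C·m.
W_ext = ΔU = U(θ₂) − U(θ₁) = −pE cosθ₂ − (−pE cosθ₁) = pE(cosθ₁ − cosθ₂).
W = (1.581×10⁻¹⁴)(6.37×10⁴)·(cos180° − cos75°) = (1.007×10⁻⁹)·(-1.2588) = -1.268×10⁻⁹ J.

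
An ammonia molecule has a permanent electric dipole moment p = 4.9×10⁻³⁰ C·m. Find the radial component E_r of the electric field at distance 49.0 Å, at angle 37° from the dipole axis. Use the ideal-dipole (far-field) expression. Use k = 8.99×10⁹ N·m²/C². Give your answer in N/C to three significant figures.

E_r ≈ 5.98×10⁵ N/C

For a dipole, E_r = (2kp cosθ)/r³.
kp/r³ = (8.99×10⁹)(4.90×10⁻³⁰)/(4.90×10⁻⁹)³ = 3.744×10⁵ N/C.
E_r = 2·3.744×10⁵·cos37° = 5.981×10⁵ N/C.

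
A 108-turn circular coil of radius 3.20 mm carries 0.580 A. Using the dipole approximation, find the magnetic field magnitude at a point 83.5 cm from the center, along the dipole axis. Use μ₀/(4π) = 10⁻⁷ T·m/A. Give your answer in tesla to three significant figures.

B ≈ 6.92×10⁻¹⁰ T

m = NIA = NIπa² = 108·(0.580)·π·(0.00320)² = 0.002015 A·m².
On axis B = (μ₀/4π)·2m/r³.
B = 2·(10⁻⁷)·(0.002015) / (0.835)³ = 6.922×10⁻¹⁰ T.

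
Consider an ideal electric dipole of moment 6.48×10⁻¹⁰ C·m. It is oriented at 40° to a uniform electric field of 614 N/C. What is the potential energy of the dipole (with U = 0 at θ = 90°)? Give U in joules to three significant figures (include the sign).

U ≈ -3.05×10⁻⁷ J

U = −p·E = −pE cosθ.
U = −(6.48×10⁻¹⁰)(614)·cos40° = -3.048×10⁻⁷ J.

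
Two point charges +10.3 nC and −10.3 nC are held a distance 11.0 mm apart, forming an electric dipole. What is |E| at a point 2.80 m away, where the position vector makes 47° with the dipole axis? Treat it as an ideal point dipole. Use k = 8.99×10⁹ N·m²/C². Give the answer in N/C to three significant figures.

E ≈ 0.0718 N/C

Dipole moment p = qd = (1.03×10⁻⁸ C)(0.0110 m) = 1.133×10⁻¹⁰ C·m.
At angle θ the dipole field magnitude is E = (kp/r³)·√(1 + 3cos²θ).
kp/r³ = (8.99×10⁹)(1.133×10⁻¹⁰) / (2.80)³ = 0.04640 N/C.
√(1 + 3cos²47°) = √(1 + 3·0.4651) = √2.3954 ≈ 1.5477.
E ≈ 0.04640 × 1.548 = 0.07181 N/C.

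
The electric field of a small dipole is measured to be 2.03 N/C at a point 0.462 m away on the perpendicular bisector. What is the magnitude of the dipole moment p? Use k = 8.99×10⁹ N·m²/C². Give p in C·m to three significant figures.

p ≈ 2.23×10⁻¹¹ C·m

In the equatorial plane E = kp/r³, so p = Er³/(k).
p = (2.03)·(0.462)³ / (8.99×10⁹) = 2.227×10⁻¹¹ C·m.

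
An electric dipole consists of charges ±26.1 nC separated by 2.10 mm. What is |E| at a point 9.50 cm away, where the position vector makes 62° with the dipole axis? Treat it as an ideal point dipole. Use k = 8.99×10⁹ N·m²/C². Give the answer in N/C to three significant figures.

Dipole moment p = qd = (2.61×10⁻⁸ C)(0.00210 m) = 5.481×10⁻¹¹ C·m.
At angle θ the dipole field magnitude is E = (kp/r³)·√(1 + 3cos²θ).
kp/r³ = (8.99×10⁹)(5.481×10⁻¹¹) / (0.0950)³ = 574.7 N/C.
√(1 + 3cos²62°) = √(1 + 3·0.2204) = √1.6612 ≈ 1.2889.
E ≈ 574.7 × 1.289 = 740.7 N/C.

E ≈ 741 N/C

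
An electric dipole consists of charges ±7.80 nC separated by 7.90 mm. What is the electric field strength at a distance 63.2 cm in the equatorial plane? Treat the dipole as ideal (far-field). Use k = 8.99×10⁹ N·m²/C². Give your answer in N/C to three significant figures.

E ≈ 2.19 N/C

Dipole moment p = qd = (7.80×10⁻⁹ C)(0.00790 m) = 6.162×10⁻¹¹ C·m.
In the equatorial plane E = kp/r³.
E = (8.99×10⁹)(6.162×10⁻¹¹) / (0.632)³ = 2.194 N/C.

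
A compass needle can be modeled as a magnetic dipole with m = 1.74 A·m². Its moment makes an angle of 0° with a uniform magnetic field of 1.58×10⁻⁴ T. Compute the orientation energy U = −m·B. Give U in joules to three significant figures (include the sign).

U ≈ -2.75×10⁻⁴ J

U = −m·B = −mB cosθ.
U = −(1.74)(1.58×10⁻⁴)·cos0° = -2.749×10⁻⁴ J.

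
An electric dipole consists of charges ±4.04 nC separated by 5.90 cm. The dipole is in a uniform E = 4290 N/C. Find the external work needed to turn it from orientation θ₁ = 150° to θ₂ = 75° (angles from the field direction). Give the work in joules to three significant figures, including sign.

W ≈ -1.15×10⁻⁶ J

Dipole moment p = qd = (4.04×10⁻⁹ C)(0.0590 m) = 2.384×10⁻¹⁰ C·m.
W_ext = ΔU = U(θ₂) − U(θ₁) = −pE cosθ₂ − (−pE cosθ₁) = pE(cosθ₁ − cosθ₂).
W = (2.384×10⁻¹⁰)(4290)·(cos150° − cos75°) = (1.023×10⁻⁶)·(-1.1248) = -1.150×10⁻⁶ J.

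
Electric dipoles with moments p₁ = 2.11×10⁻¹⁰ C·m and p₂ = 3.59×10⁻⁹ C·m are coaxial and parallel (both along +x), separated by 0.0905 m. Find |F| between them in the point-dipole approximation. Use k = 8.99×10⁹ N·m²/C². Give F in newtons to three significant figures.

F ≈ 6.09×10⁻⁴ N

On-axis field of dipole 1 at distance r: E = 2kp₁/r³. Force on dipole 2 is F = p₂·dE/dr (gradient along axis).
dE/dr = −6kp₁/r⁴, so |F| = 6kp₁p₂/r⁴ (attractive for aligned moments).
F = 6(8.99×10⁹)(2.11×10⁻¹⁰)(3.59×10⁻⁹)/(0.0905)⁴ = 6.091×10⁻⁴ N.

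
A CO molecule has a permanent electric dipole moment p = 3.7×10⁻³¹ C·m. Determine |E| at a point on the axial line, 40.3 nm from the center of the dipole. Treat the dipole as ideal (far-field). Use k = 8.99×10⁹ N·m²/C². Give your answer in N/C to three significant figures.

On the dipole axis E = 2kp/r³.
E = 2·(8.99×10⁹)(3.70×10⁻³¹) / (4.03×10⁻⁸)³ = 101.6 N/C.

E ≈ 102 N/C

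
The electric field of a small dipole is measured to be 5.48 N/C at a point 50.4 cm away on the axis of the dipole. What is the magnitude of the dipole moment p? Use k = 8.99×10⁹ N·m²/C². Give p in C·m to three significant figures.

On axis E = 2kp/r³, so p = Er³/(2k).
p = (5.48)·(0.504)³ / (2·8.99×10⁹) = 3.902×10⁻¹¹ C·m.

p ≈ 3.90×10⁻¹¹ C·m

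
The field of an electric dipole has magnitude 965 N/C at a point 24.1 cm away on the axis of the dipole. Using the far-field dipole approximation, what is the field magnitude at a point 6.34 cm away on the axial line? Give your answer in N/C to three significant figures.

E ≈ 5.30×10⁴ N/C

Dipole fields scale as 1/r³ in the far field; the geometry is the same at both points.
E₂ = E₁ · (r₁/r₂)³ = 965 · (24.1/6.34)³.
(r₁/r₂)³ = (3.801)³ = 54.93.
E₂ ≈ 5.300×10⁴ N/C.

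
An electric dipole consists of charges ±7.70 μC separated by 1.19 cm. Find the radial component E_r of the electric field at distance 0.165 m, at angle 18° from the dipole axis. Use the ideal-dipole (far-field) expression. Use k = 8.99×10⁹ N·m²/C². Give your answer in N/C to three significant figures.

Dipole moment p = qd = (7.70×10⁻⁶ C)(0.0119 m) = 9.163×10⁻⁸ C·m.
For a dipole, E_r = (2kp cosθ)/r³.
kp/r³ = (8.99×10⁹)(9.163×10⁻⁸)/(0.165)³ = 1.834×10⁵ N/C.
E_r = 2·1.834×10⁵·cos18° = 3.488×10⁵ N/C.

E_r ≈ 3.49×10⁵ N/C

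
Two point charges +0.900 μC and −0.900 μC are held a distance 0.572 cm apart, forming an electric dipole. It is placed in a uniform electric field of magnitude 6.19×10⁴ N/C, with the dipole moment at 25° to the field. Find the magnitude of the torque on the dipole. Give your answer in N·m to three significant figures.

τ ≈ 1.35×10⁻⁴ N·m

Dipole moment p = qd = (9.00×10⁻⁷ C)(0.00572 m) = 5.148×10⁻⁹ C·m.
Torque on an electric dipole: τ = pE sinθ.
τ = (5.148×10⁻⁹)(6.19×10⁴)·sin25° = 1.347×10⁻⁴ N·m.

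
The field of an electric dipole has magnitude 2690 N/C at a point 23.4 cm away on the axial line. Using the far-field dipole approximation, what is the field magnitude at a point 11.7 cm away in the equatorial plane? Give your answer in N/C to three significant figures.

E ≈ 1.08×10⁴ N/C

Dipole fields scale as 1/r³ in the far field.
The axial field is twice the equatorial field at the same r, so the geometry factor is 1/2.
E₂ = E₁ · (1/2) · (r₁/r₂)³ = 2690 · 0.5 · (23.4/11.7)³.
(r₁/r₂)³ = (2)³ = 8.
E₂ ≈ 1.076×10⁴ N/C.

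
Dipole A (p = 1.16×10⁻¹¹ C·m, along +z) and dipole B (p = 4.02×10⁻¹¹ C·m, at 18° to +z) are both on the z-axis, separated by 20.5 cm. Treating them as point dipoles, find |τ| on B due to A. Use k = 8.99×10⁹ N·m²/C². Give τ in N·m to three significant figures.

The second dipole sits on the axis of the first, so the field there is axial: E₁ = 2kp₁/r³ along +z.
E₁ = 2(8.99×10⁹)(1.16×10⁻¹¹)/(0.205)³ = 24.21 N/C.
Torque on the second dipole: τ = p₂ E₁ sinθ.
τ = (4.02×10⁻¹¹)(24.21)·sin18° = 3.007×10⁻¹⁰ N·m.

τ ≈ 3.01×10⁻¹⁰ N·m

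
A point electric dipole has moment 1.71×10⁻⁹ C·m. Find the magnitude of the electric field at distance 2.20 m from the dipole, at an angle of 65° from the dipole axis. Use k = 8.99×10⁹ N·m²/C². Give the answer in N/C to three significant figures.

At angle θ the dipole field magnitude is E = (kp/r³)·√(1 + 3cos²θ).
kp/r³ = (8.99×10⁹)(1.71×10⁻⁹) / (2.20)³ = 1.444 N/C.
√(1 + 3cos²65°) = √(1 + 3·0.1786) = √1.5358 ≈ 1.2393.
E ≈ 1.444 × 1.239 = 1.789 N/C.

E ≈ 1.79 N/C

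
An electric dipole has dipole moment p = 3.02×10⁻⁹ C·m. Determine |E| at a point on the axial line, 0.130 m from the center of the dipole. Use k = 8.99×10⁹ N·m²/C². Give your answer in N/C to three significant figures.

E ≈ 2.47×10⁴ N/C

On the dipole axis E = 2kp/r³.
E = 2·(8.99×10⁹)(3.02×10⁻⁹) / (0.130)³ = 2.472×10⁴ N/C.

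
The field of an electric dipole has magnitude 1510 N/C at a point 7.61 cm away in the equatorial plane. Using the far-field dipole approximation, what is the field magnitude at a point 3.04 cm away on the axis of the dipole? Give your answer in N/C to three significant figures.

E ≈ 4.74×10⁴ N/C

Dipole fields scale as 1/r³ in the far field.
The axial field is twice the equatorial field at the same r, so the geometry factor is 2/1.
E₂ = E₁ · (2/1) · (r₁/r₂)³ = 1510 · 2 · (7.61/3.04)³.
(r₁/r₂)³ = (2.503)³ = 15.69.
E₂ ≈ 4.737×10⁴ N/C.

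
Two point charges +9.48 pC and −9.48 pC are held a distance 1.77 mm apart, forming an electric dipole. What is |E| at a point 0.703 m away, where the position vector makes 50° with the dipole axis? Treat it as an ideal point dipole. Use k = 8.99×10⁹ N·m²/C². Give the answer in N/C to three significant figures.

Dipole moment p = qd = (9.48×10⁻¹² C)(0.00177 m) = 1.678×10⁻¹⁴ C·m.
At angle θ the dipole field magnitude is E = (kp/r³)·√(1 + 3cos²θ).
kp/r³ = (8.99×10⁹)(1.678×10⁻¹⁴) / (0.703)³ = 4.342×10⁻⁴ N/C.
√(1 + 3cos²50°) = √(1 + 3·0.4132) = √2.2395 ≈ 1.4965.
E ≈ 4.342×10⁻⁴ × 1.497 = 6.498×10⁻⁴ N/C.

E ≈ 6.50×10⁻⁴ N/C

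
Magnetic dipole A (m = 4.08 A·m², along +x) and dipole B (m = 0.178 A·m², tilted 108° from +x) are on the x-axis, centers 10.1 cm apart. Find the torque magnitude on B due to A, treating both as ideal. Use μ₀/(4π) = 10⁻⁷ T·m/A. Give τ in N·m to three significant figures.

τ ≈ 1.34×10⁻⁴ N·m

Dipole B is on the axis of dipole A, so B₁ there is axial: B₁ = (μ₀/4π)·2m₁/r³ along +x.
B₁ = 2(10⁻⁷)(4.08)/(0.101)³ = 7.920×10⁻⁴ T.
τ = m₂ B₁ sinθ.
τ = (0.178)(7.920×10⁻⁴)·sin108° = 1.341×10⁻⁴ N·m.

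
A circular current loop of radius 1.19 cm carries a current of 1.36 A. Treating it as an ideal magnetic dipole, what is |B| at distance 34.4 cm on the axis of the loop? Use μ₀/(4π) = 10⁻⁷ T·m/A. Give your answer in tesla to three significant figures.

B ≈ 2.97×10⁻⁹ T

Magnetic moment m = IA = Iπa² = (1.36)·π·(0.0119)² = 6.05×10⁻⁴ A·m².
On axis B = (μ₀/4π)·2m/r³.
B = 2·(10⁻⁷)·(6.05×10⁻⁴) / (0.344)³ = 2.972×10⁻⁹ T.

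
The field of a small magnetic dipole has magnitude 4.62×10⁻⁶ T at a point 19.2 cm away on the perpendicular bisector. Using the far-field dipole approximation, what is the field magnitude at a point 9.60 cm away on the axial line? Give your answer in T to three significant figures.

B ≈ 7.39×10⁻⁵ T

Dipole fields scale as 1/r³ in the far field.
The axial field is twice the equatorial field at the same r, so the geometry factor is 2/1.
B₂ = B₁ · (2/1) · (r₁/r₂)³ = 4.62×10⁻⁶ · 2 · (19.2/9.60)³.
(r₁/r₂)³ = (2)³ = 8.
B₂ ≈ 7.392×10⁻⁵ T.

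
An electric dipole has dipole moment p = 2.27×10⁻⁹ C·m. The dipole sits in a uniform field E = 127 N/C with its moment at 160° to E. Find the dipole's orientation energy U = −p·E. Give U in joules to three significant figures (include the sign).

U = −p·E = −pE cosθ.
U = −(2.27×10⁻⁹)(127)·cos160° = 2.709×10⁻⁷ J.

U ≈ 2.71×10⁻⁷ J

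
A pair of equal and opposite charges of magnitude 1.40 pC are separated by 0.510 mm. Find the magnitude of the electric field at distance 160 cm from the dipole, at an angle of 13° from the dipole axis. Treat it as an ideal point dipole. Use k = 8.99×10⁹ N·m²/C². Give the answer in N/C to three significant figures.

Dipole moment p = qd = (1.40×10⁻¹² C)(5.10×10⁻⁴ m) = 7.14×10⁻¹⁶ C·m.
At angle θ the dipole field magnitude is E = (kp/r³)·√(1 + 3cos²θ).
kp/r³ = (8.99×10⁹)(7.14×10⁻¹⁶) / (1.60)³ = 1.567×10⁻⁶ N/C.
√(1 + 3cos²13°) = √(1 + 3·0.9494) = √3.8482 ≈ 1.9617.
E ≈ 1.567×10⁻⁶ × 1.962 = 3.074×10⁻⁶ N/C.

E ≈ 3.07×10⁻⁶ N/C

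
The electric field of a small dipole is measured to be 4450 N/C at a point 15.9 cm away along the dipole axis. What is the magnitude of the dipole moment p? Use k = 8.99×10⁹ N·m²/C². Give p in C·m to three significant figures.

On axis E = 2kp/r³, so p = Er³/(2k).
p = (4450)·(0.159)³ / (2·8.99×10⁹) = 9.949×10⁻¹⁰ C·m.

p ≈ 9.95×10⁻¹⁰ C·m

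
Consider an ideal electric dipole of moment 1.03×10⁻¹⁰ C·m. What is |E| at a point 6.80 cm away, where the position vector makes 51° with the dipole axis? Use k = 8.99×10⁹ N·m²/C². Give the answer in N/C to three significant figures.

E ≈ 4360 N/C

At angle θ the dipole field magnitude is E = (kp/r³)·√(1 + 3cos²θ).
kp/r³ = (8.99×10⁹)(1.03×10⁻¹⁰) / (0.0680)³ = 2945 N/C.
√(1 + 3cos²51°) = √(1 + 3·0.3960) = √2.1881 ≈ 1.4792.
E ≈ 2945 × 1.479 = 4356 N/C.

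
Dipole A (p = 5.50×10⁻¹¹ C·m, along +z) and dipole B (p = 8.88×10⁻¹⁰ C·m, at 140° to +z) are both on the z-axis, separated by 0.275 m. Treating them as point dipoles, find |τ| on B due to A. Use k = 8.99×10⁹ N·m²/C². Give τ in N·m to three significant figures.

τ ≈ 2.71×10⁻⁸ N·m

The second dipole sits on the axis of the first, so the field there is axial: E₁ = 2kp₁/r³ along +z.
E₁ = 2(8.99×10⁹)(5.50×10⁻¹¹)/(0.275)³ = 47.55 N/C.
Torque on the second dipole: τ = p₂ E₁ sinθ.
τ = (8.88×10⁻¹⁰)(47.55)·sin140° = 2.714×10⁻⁸ N·m.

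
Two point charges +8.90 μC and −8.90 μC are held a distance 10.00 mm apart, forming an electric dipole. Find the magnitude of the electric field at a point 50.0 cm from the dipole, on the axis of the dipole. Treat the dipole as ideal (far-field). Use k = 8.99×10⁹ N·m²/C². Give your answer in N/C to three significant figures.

E ≈ 1.28×10⁴ N/C

Dipole moment p = qd = (8.90×10⁻⁶ C)(0.0100 m) = 8.90×10⁻⁸ C·m.
On the dipole axis E = 2kp/r³.
E = 2·(8.99×10⁹)(8.90×10⁻⁸) / (0.500)³ = 1.280×10⁴ N/C.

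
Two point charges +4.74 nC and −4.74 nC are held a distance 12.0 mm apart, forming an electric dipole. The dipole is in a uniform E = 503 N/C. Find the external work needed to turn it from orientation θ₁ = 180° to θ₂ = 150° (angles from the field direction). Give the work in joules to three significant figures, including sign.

W ≈ -3.83×10⁻⁹ J

Dipole moment p = qd = (4.74×10⁻⁹ C)(0.0120 m) = 5.688×10⁻¹¹ C·m.
W_ext = ΔU = U(θ₂) − U(θ₁) = −pE cosθ₂ − (−pE cosθ₁) = pE(cosθ₁ − cosθ₂).
W = (5.688×10⁻¹¹)(503)·(cos180° − cos150°) = (2.861×10⁻⁸)·(-0.1340) = -3.833×10⁻⁹ J.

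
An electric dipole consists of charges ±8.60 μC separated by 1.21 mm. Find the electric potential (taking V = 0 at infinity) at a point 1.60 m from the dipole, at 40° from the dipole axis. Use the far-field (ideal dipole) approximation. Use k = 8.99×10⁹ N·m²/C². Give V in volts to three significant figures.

V ≈ 28.0 V

Dipole moment p = qd = (8.60×10⁻⁶ C)(0.00121 m) = 1.041×10⁻⁸ C·m.
The dipole potential is V = kp cosθ / r².
V = (8.99×10⁹)(1.041×10⁻⁸)·cos40° / (1.60)² = 28.00 V.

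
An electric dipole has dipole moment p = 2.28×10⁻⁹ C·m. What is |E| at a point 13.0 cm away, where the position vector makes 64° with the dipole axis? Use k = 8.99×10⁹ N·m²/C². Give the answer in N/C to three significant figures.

E ≈ 1.17×10⁴ N/C

At angle θ the dipole field magnitude is E = (kp/r³)·√(1 + 3cos²θ).
kp/r³ = (8.99×10⁹)(2.28×10⁻⁹) / (0.130)³ = 9330 N/C.
√(1 + 3cos²64°) = √(1 + 3·0.1922) = √1.5765 ≈ 1.2556.
E ≈ 9330 × 1.256 = 1.171×10⁴ N/C.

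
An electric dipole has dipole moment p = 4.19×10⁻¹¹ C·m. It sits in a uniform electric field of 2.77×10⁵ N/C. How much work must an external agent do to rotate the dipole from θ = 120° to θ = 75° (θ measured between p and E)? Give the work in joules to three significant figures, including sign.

W ≈ -8.81×10⁻⁶ J

W_ext = ΔU = U(θ₂) − U(θ₁) = −pE cosθ₂ − (−pE cosθ₁) = pE(cosθ₁ − cosθ₂).
W = (4.19×10⁻¹¹)(2.77×10⁵)·(cos120° − cos75°) = (1.161×10⁻⁵)·(-0.7588) = -8.807×10⁻⁶ J.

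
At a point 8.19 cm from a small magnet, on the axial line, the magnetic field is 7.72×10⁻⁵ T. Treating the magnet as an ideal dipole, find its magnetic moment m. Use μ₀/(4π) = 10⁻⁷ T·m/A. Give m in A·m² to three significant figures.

On axis B = (μ₀/4π)·2m/r³, so m = Br³·4π/(μ₀·2).
m = (7.72×10⁻⁵)·(0.0819)³ / (2·10⁻⁷) = 0.2121 A·m².

m ≈ 0.212 A·m²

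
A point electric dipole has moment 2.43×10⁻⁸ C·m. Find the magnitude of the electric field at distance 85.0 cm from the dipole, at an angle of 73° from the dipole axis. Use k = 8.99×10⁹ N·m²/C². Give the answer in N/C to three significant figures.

E ≈ 399 N/C

At angle θ the dipole field magnitude is E = (kp/r³)·√(1 + 3cos²θ).
kp/r³ = (8.99×10⁹)(2.43×10⁻⁸) / (0.850)³ = 355.7 N/C.
√(1 + 3cos²73°) = √(1 + 3·0.0855) = √1.2564 ≈ 1.1209.
E ≈ 355.7 × 1.121 = 398.7 N/C.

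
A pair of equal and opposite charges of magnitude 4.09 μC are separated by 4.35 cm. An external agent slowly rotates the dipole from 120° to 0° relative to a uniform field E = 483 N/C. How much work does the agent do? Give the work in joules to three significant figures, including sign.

W ≈ -1.29×10⁻⁴ J

Dipole moment p = qd = (4.09×10⁻⁶ C)(0.0435 m) = 1.779×10⁻⁷ C·m.
W_ext = ΔU = U(θ₂) − U(θ₁) = −pE cosθ₂ − (−pE cosθ₁) = pE(cosθ₁ − cosθ₂).
W = (1.779×10⁻⁷)(483)·(cos120° − cos0°) = (8.593×10⁻⁵)·(-1.5000) = -1.289×10⁻⁴ J.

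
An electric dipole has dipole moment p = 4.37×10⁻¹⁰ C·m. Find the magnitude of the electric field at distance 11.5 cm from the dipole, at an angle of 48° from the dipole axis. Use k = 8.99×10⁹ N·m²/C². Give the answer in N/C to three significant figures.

E ≈ 3950 N/C

At angle θ the dipole field magnitude is E = (kp/r³)·√(1 + 3cos²θ).
kp/r³ = (8.99×10⁹)(4.37×10⁻¹⁰) / (0.115)³ = 2583 N/C.
√(1 + 3cos²48°) = √(1 + 3·0.4477) = √2.3432 ≈ 1.5308.
E ≈ 2583 × 1.531 = 3954 N/C.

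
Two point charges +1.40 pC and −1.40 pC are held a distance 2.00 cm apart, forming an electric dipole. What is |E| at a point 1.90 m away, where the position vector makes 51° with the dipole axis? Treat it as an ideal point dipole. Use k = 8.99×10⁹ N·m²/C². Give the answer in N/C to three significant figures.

Dipole moment p = qd = (1.40×10⁻¹² C)(0.0200 m) = 2.80×10⁻¹⁴ C·m.
At angle θ the dipole field magnitude is E = (kp/r³)·√(1 + 3cos²θ).
kp/r³ = (8.99×10⁹)(2.80×10⁻¹⁴) / (1.90)³ = 3.670×10⁻⁵ N/C.
√(1 + 3cos²51°) = √(1 + 3·0.3960) = √2.1881 ≈ 1.4792.
E ≈ 3.670×10⁻⁵ × 1.479 = 5.429×10⁻⁵ N/C.

E ≈ 5.43×10⁻⁵ N/C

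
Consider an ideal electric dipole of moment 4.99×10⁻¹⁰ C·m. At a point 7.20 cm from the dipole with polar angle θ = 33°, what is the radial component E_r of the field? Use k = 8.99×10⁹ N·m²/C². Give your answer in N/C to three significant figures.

For a dipole, E_r = (2kp cosθ)/r³.
kp/r³ = (8.99×10⁹)(4.99×10⁻¹⁰)/(0.0720)³ = 1.202×10⁴ N/C.
E_r = 2·1.202×10⁴·cos33° = 2.016×10⁴ N/C.

E_r ≈ 2.02×10⁴ N/C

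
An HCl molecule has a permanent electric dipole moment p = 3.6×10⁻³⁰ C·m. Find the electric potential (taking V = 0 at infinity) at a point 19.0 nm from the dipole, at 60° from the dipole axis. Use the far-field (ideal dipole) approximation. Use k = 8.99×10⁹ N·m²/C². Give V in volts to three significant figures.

V ≈ 4.48×10⁻⁵ V

The dipole potential is V = kp cosθ / r².
V = (8.99×10⁹)(3.60×10⁻³⁰)·cos60° / (1.90×10⁻⁸)² = 4.483×10⁻⁵ V.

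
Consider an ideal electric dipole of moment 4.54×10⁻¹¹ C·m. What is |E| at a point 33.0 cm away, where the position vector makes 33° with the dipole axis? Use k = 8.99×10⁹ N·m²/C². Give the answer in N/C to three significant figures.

E ≈ 20.0 N/C

At angle θ the dipole field magnitude is E = (kp/r³)·√(1 + 3cos²θ).
kp/r³ = (8.99×10⁹)(4.54×10⁻¹¹) / (0.330)³ = 11.36 N/C.
√(1 + 3cos²33°) = √(1 + 3·0.7034) = √3.1101 ≈ 1.7635.
E ≈ 11.36 × 1.764 = 20.03 N/C.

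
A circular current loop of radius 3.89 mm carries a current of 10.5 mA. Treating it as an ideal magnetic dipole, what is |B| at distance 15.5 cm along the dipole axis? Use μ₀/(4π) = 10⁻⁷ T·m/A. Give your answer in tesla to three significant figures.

Magnetic moment m = IA = Iπa² = (0.0105)·π·(0.00389)² = 4.992×10⁻⁷ A·m².
On axis B = (μ₀/4π)·2m/r³.
B = 2·(10⁻⁷)·(4.992×10⁻⁷) / (0.155)³ = 2.681×10⁻¹¹ T.

B ≈ 2.68×10⁻¹¹ T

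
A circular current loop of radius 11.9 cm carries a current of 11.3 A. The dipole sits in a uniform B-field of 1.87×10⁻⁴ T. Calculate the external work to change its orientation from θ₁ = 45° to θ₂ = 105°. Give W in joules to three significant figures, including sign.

Magnetic moment m = IA = Iπa² = (11.3)·π·(0.119)² = 0.5027 A·m².
W_ext = ΔU = −mB cosθ₂ + mB cosθ₁ = mB(cosθ₁ − cosθ₂).
W = (0.5027)(1.87×10⁻⁴)·(cos45° − cos105°) = (9.400×10⁻⁵)·(+0.9659) = 9.080×10⁻⁵ J.

W ≈ 9.08×10⁻⁵ J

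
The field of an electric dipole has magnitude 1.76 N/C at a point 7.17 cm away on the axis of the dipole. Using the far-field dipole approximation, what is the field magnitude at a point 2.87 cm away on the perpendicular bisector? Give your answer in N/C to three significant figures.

E ≈ 13.7 N/C

Dipole fields scale as 1/r³ in the far field.
The axial field is twice the equatorial field at the same r, so the geometry factor is 1/2.
E₂ = E₁ · (1/2) · (r₁/r₂)³ = 1.76 · 0.5 · (7.17/2.87)³.
(r₁/r₂)³ = (2.498)³ = 15.59.
E₂ ≈ 13.72 N/C.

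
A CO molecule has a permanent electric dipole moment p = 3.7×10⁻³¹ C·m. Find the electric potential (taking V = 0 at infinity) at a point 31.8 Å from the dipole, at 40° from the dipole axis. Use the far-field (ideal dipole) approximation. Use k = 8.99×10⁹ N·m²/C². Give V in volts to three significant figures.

V ≈ 2.52×10⁻⁴ V

The dipole potential is V = kp cosθ / r².
V = (8.99×10⁹)(3.70×10⁻³¹)·cos40° / (3.18×10⁻⁹)² = 2.520×10⁻⁴ V.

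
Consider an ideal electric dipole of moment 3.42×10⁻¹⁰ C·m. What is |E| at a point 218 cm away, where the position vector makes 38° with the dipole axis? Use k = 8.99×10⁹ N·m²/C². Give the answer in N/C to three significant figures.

At angle θ the dipole field magnitude is E = (kp/r³)·√(1 + 3cos²θ).
kp/r³ = (8.99×10⁹)(3.42×10⁻¹⁰) / (2.18)³ = 0.2968 N/C.
√(1 + 3cos²38°) = √(1 + 3·0.6210) = √2.8629 ≈ 1.6920.
E ≈ 0.2968 × 1.692 = 0.5021 N/C.

E ≈ 0.502 N/C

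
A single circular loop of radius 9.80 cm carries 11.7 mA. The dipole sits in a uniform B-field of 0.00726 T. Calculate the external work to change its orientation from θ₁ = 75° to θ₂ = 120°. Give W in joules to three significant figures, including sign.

Magnetic moment m = IA = Iπa² = (0.0117)·π·(0.0980)² = 3.53×10⁻⁴ A·m².
W_ext = ΔU = −mB cosθ₂ + mB cosθ₁ = mB(cosθ₁ − cosθ₂).
W = (3.53×10⁻⁴)(0.00726)·(cos75° − cos120°) = (2.563×10⁻⁶)·(+0.7588) = 1.945×10⁻⁶ J.

W ≈ 1.94×10⁻⁶ J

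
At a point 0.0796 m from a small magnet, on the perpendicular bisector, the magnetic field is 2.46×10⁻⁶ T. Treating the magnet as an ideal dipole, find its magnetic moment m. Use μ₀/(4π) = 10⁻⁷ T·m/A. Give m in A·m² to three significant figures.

m ≈ 0.0124 A·m²

In the equatorial plane B = (μ₀/4π)·m/r³, so m = Br³·4π/(μ₀).
m = (2.46×10⁻⁶)·(0.0796)³ / (10⁻⁷) = 0.01241 A·m².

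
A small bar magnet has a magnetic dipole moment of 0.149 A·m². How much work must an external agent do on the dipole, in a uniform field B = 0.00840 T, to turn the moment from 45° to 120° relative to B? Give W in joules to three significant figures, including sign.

W ≈ 0.00151 J

W_ext = ΔU = −mB cosθ₂ + mB cosθ₁ = mB(cosθ₁ − cosθ₂).
W = (0.149)(0.00840)·(cos45° − cos120°) = (0.001252)·(+1.2071) = 0.001511 J.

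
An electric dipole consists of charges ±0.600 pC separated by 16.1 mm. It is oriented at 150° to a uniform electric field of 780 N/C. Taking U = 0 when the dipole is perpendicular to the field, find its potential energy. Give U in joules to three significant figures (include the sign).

U ≈ 6.53×10⁻¹² J

Dipole moment p = qd = (6.00×10⁻¹³ C)(0.0161 m) = 9.66×10⁻¹⁵ C·m.
U = −p·E = −pE cosθ.
U = −(9.66×10⁻¹⁵)(780)·cos150° = 6.525×10⁻¹² J.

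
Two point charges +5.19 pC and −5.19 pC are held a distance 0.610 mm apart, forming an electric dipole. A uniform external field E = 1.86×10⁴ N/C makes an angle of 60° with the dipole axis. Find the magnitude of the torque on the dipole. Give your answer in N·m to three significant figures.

τ ≈ 5.10×10⁻¹¹ N·m

Dipole moment p = qd = (5.19×10⁻¹² C)(6.10×10⁻⁴ m) = 3.166×10⁻¹⁵ C·m.
Torque on an electric dipole: τ = pE sinθ.
τ = (3.166×10⁻¹⁵)(1.86×10⁴)·sin60° = 5.100×10⁻¹¹ N·m.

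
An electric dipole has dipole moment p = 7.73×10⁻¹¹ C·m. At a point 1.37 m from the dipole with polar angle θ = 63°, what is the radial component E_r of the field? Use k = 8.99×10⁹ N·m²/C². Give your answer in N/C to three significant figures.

E_r ≈ 0.245 N/C

For a dipole, E_r = (2kp cosθ)/r³.
kp/r³ = (8.99×10⁹)(7.73×10⁻¹¹)/(1.37)³ = 0.2703 N/C.
E_r = 2·0.2703·cos63° = 0.2454 N/C.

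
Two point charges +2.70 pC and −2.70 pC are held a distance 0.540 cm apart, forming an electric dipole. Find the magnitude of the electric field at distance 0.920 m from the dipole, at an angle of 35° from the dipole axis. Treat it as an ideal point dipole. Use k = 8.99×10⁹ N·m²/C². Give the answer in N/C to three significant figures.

E ≈ 2.92×10⁻⁴ N/C

Dipole moment p = qd = (2.70×10⁻¹² C)(0.00540 m) = 1.458×10⁻¹⁴ C·m.
At angle θ the dipole field magnitude is E = (kp/r³)·√(1 + 3cos²θ).
kp/r³ = (8.99×10⁹)(1.458×10⁻¹⁴) / (0.920)³ = 1.683×10⁻⁴ N/C.
√(1 + 3cos²35°) = √(1 + 3·0.6710) = √3.0130 ≈ 1.7358.
E ≈ 1.683×10⁻⁴ × 1.736 = 2.922×10⁻⁴ N/C.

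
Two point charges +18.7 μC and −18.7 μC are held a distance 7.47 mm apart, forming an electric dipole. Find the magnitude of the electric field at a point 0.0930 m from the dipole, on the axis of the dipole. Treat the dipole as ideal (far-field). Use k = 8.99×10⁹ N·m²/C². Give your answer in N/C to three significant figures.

Dipole moment p = qd = (1.87×10⁻⁵ C)(0.00747 m) = 1.397×10⁻⁷ C·m.
On the dipole axis E = 2kp/r³.
E = 2·(8.99×10⁹)(1.397×10⁻⁷) / (0.0930)³ = 3.123×10⁶ N/C.

E ≈ 3.12×10⁶ N/C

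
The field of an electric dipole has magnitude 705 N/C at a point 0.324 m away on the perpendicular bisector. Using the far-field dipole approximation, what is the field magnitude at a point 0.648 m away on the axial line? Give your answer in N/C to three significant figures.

Dipole fields scale as 1/r³ in the far field.
The axial field is twice the equatorial field at the same r, so the geometry factor is 2/1.
E₂ = E₁ · (2/1) · (r₁/r₂)³ = 705 · 2 · (0.324/0.648)³.
(r₁/r₂)³ = (0.5)³ = 0.125.
E₂ ≈ 176.2 N/C.

E ≈ 176 N/C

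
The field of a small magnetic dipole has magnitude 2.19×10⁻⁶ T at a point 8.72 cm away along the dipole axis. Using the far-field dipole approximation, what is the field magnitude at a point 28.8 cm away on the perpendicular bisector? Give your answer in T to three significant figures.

Dipole fields scale as 1/r³ in the far field.
The axial field is twice the equatorial field at the same r, so the geometry factor is 1/2.
B₂ = B₁ · (1/2) · (r₁/r₂)³ = 2.19×10⁻⁶ · 0.5 · (8.72/28.8)³.
(r₁/r₂)³ = (0.3028)³ = 0.02776.
B₂ ≈ 3.039×10⁻⁸ T.

B ≈ 3.04×10⁻⁸ T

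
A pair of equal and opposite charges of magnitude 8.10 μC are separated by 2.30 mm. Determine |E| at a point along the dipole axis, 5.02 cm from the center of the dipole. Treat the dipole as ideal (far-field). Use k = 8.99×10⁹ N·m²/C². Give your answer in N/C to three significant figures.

E ≈ 2.65×10⁶ N/C

Dipole moment p = qd = (8.10×10⁻⁶ C)(0.00230 m) = 1.863×10⁻⁸ C·m.
On the dipole axis E = 2kp/r³.
E = 2·(8.99×10⁹)(1.863×10⁻⁸) / (0.0502)³ = 2.648×10⁶ N/C.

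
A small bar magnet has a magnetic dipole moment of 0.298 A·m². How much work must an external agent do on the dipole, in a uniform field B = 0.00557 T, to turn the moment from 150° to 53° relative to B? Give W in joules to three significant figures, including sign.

W ≈ -0.00244 J

W_ext = ΔU = −mB cosθ₂ + mB cosθ₁ = mB(cosθ₁ − cosθ₂).
W = (0.298)(0.00557)·(cos150° − cos53°) = (0.001660)·(-1.4678) = -0.002436 J.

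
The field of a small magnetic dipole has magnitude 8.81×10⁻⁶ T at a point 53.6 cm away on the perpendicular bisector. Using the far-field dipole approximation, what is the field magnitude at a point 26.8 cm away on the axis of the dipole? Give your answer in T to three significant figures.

B ≈ 1.41×10⁻⁴ T

Dipole fields scale as 1/r³ in the far field.
The axial field is twice the equatorial field at the same r, so the geometry factor is 2/1.
B₂ = B₁ · (2/1) · (r₁/r₂)³ = 8.81×10⁻⁶ · 2 · (53.6/26.8)³.
(r₁/r₂)³ = (2)³ = 8.
B₂ ≈ 1.410×10⁻⁴ T.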